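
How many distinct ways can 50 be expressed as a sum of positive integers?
204226

p(n) counts ways to write n as a sum of positive integers (order ignored).
Euler's pentagonal recurrence: p(k) = p(k-1) + p(k-2) - p(k-5) - p(k-7) + p(k-12) + p(k-15) - ... (offsets j(3j∓1)/2, signs ++--, p(0)=1, p(<0)=0).
DP table for k = 0..49: p(0)=1, p(1)=1, p(2)=2, p(3)=3, p(4)=5, p(5)=7, p(6)=11, p(7)=15, p(8)=22, p(9)=30, p(10)=42, p(11)=56, p(12)=77, p(13)=101, p(14)=135, p(15)=176, p(16)=231, p(17)=297, p(18)=385, p(19)=490, p(20)=627, p(21)=792, p(22)=1002, p(23)=1255, p(24)=1575, p(25)=1958, p(26)=2436, p(27)=3010, p(28)=3718, p(29)=4565, p(30)=5604, p(31)=6842, p(32)=8349, p(33)=10143, p(34)=12310, p(35)=14883, p(36)=17977, p(37)=21637, p(38)=26015, p(39)=31185, p(40)=37338, p(41)=44583, p(42)=53174, p(43)=63261, p(44)=75175, p(45)=89134, p(46)=105558, p(47)=124754, p(48)=147273, p(49)=173525.
Final step: p(50) = p(49) + p(48) - p(45) - p(43) + p(38) + p(35) - p(28) - p(24) + p(15) + p(10)
= 173525 + 147273 - 89134 - 63261 + 26015 + 14883 - 3718 - 1575 + 176 + 42
= 204226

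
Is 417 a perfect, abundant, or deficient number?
deficient

Proper divisors of 417: sum = 1 + 3 + 139 = 143
Since 143 < 417, 417 is deficient.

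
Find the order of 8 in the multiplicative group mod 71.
35

71 is prime, so ord(8) divides φ(71) = 70.
Divisors of 70: 1, 2, 5, 7, 10, 14, 35, 70.
Repeated squaring: 8^1 ≡ 8, 8^2 ≡ 64, 8^4 ≡ 49, 8^8 ≡ 58, 8^16 ≡ 27, 8^32 ≡ 19, 8^64 ≡ 6 (mod 71).
Test 8^d mod 71 for each divisor d in increasing order:
8^1 ≡ 8
8^2 ≡ 64
8^5 = 8^4·8^1 ≡ 37
8^7 = 8^4·8^2·8^1 ≡ 25
8^10 = 8^8·8^2 ≡ 20
8^14 = 8^8·8^4·8^2 ≡ 57
8^35 = 8^32·8^2·8^1 ≡ 1  ← first divisor giving 1
The order is 35.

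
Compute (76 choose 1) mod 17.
8

Using Lucas' theorem:
Write n=76 and k=1 in base 17:
n in base 17: [4, 8]
k in base 17: [0, 1]
C(76,1) mod 17 = ∏ C(n_i, k_i) mod 17
Digit binomials (mod 17): C(4,0) = 1; C(8,1) = 8
Product: 1 × 8 = 8 ≡ 8 (mod 17)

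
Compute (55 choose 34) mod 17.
3

Using Lucas' theorem:
Write n=55 and k=34 in base 17:
n in base 17: [3, 4]
k in base 17: [2, 0]
C(55,34) mod 17 = ∏ C(n_i, k_i) mod 17
Digit binomials (mod 17): C(3,2) = 3; C(4,0) = 1
Product: 3 × 1 = 3 ≡ 3 (mod 17)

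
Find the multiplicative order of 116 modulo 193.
192

193 is prime, so ord(116) divides φ(193) = 192.
Divisors of 192: 1, 2, 3, 4, 6, 8, 12, 16, 24, 32, 48, 64, 96, 192.
Repeated squaring: 116^1 ≡ 116, 116^2 ≡ 139, 116^4 ≡ 21, 116^8 ≡ 55, 116^16 ≡ 130, 116^32 ≡ 109, 116^64 ≡ 108, 116^128 ≡ 84 (mod 193).
Test 116^d mod 193 for each divisor d in increasing order:
116^1 ≡ 116
116^2 ≡ 139
116^3 = 116^2·116^1 ≡ 105
116^4 ≡ 21
116^6 = 116^4·116^2 ≡ 24
116^8 ≡ 55
116^12 = 116^8·116^4 ≡ 190
116^16 ≡ 130
116^24 = 116^16·116^8 ≡ 9
116^32 ≡ 109
116^48 = 116^32·116^16 ≡ 81
116^64 ≡ 108
116^96 = 116^64·116^32 ≡ 192
116^192 = 116^128·116^64 ≡ 1  ← first divisor giving 1
The order is 192.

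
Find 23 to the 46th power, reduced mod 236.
189

Repeated squaring. Binary of 46 = 101110.
23^1 ≡ 23 (mod 236); 23^2 ≡ 57 (mod 236); 23^4 ≡ 181 (mod 236); 23^8 ≡ 193 (mod 236); 23^16 ≡ 197 (mod 236); 23^32 ≡ 105 (mod 236)
23^46 = 23^2 × 23^4 × 23^8 × 23^32 ≡ 189 (mod 236)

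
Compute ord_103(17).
51

103 is prime, so ord(17) divides φ(103) = 102.
Divisors of 102: 1, 2, 3, 6, 17, 34, 51, 102.
Repeated squaring: 17^1 ≡ 17, 17^2 ≡ 83, 17^4 ≡ 91, 17^8 ≡ 41, 17^16 ≡ 33, 17^32 ≡ 59, 17^64 ≡ 82 (mod 103).
Test 17^d mod 103 for each divisor d in increasing order:
17^1 ≡ 17
17^2 ≡ 83
17^3 = 17^2·17^1 ≡ 72
17^6 = 17^4·17^2 ≡ 34
17^17 = 17^16·17^1 ≡ 46
17^34 = 17^32·17^2 ≡ 56
17^51 = 17^32·17^16·17^2·17^1 ≡ 1  ← first divisor giving 1
The order is 51.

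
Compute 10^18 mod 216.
136

Repeated squaring. Binary of 18 = 10010.
10^1 ≡ 10 (mod 216); 10^2 ≡ 100 (mod 216); 10^4 ≡ 64 (mod 216); 10^8 ≡ 208 (mod 216); 10^16 ≡ 64 (mod 216)
10^18 = 10^2 × 10^16 ≡ 136 (mod 216)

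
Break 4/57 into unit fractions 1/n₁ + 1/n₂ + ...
1/15 + 1/285

Greedy algorithm:
4/57: ceiling(57/4) = 15, use 1/15
1/285: ceiling(285/1) = 285, use 1/285
Result: 4/57 = 1/15 + 1/285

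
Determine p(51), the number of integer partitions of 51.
239943

p(n) counts ways to write n as a sum of positive integers (order ignored).
Euler's pentagonal recurrence: p(k) = p(k-1) + p(k-2) - p(k-5) - p(k-7) + p(k-12) + p(k-15) - ... (offsets j(3j∓1)/2, signs ++--, p(0)=1, p(<0)=0).
DP table for k = 0..50: p(0)=1, p(1)=1, p(2)=2, p(3)=3, p(4)=5, p(5)=7, p(6)=11, p(7)=15, p(8)=22, p(9)=30, p(10)=42, p(11)=56, p(12)=77, p(13)=101, p(14)=135, p(15)=176, p(16)=231, p(17)=297, p(18)=385, p(19)=490, p(20)=627, p(21)=792, p(22)=1002, p(23)=1255, p(24)=1575, p(25)=1958, p(26)=2436, p(27)=3010, p(28)=3718, p(29)=4565, p(30)=5604, p(31)=6842, p(32)=8349, p(33)=10143, p(34)=12310, p(35)=14883, p(36)=17977, p(37)=21637, p(38)=26015, p(39)=31185, p(40)=37338, p(41)=44583, p(42)=53174, p(43)=63261, p(44)=75175, p(45)=89134, p(46)=105558, p(47)=124754, p(48)=147273, p(49)=173525, p(50)=204226.
Final step: p(51) = p(50) + p(49) - p(46) - p(44) + p(39) + p(36) - p(29) - p(25) + p(16) + p(11) - p(0)
= 204226 + 173525 - 105558 - 75175 + 31185 + 17977 - 4565 - 1958 + 231 + 56 - 1
= 239943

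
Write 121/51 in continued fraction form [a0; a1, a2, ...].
[2; 2, 1, 2, 6]

Euclidean algorithm steps:
121 = 2 × 51 + 19
51 = 2 × 19 + 13
19 = 1 × 13 + 6
13 = 2 × 6 + 1
6 = 6 × 1 + 0
Continued fraction: [2; 2, 1, 2, 6]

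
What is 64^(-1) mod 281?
101

gcd(64, 281) = 1, so the inverse exists.
Extended Euclidean algorithm on (281, 64):
281 = 4 × 64 + 25  ⟹  25 = (1)·281 + (-4)·64
64 = 2 × 25 + 14  ⟹  14 = (-2)·281 + (9)·64
25 = 1 × 14 + 11  ⟹  11 = (3)·281 + (-13)·64
14 = 1 × 11 + 3  ⟹  3 = (-5)·281 + (22)·64
11 = 3 × 3 + 2  ⟹  2 = (18)·281 + (-79)·64
3 = 1 × 2 + 1  ⟹  1 = (-23)·281 + (101)·64
So (101)·64 ≡ 1 (mod 281), i.e. 64^(-1) ≡ 101 (mod 281).
Check: 64 × 101 = 6464 ≡ 1 (mod 281)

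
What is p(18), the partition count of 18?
385

p(n) counts ways to write n as a sum of positive integers (order ignored).
Euler's pentagonal recurrence: p(k) = p(k-1) + p(k-2) - p(k-5) - p(k-7) + p(k-12) + p(k-15) - ... (offsets j(3j∓1)/2, signs ++--, p(0)=1, p(<0)=0).
DP table for k = 0..17: p(0)=1, p(1)=1, p(2)=2, p(3)=3, p(4)=5, p(5)=7, p(6)=11, p(7)=15, p(8)=22, p(9)=30, p(10)=42, p(11)=56, p(12)=77, p(13)=101, p(14)=135, p(15)=176, p(16)=231, p(17)=297.
Final step: p(18) = p(17) + p(16) - p(13) - p(11) + p(6) + p(3)
= 297 + 231 - 101 - 56 + 11 + 3
= 385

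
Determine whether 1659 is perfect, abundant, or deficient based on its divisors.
deficient

Proper divisors of 1659: sum = 1 + 3 + 7 + 21 + 79 + 237 + 553 = 901
Since 901 < 1659, 1659 is deficient.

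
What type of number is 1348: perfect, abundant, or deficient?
deficient

Proper divisors of 1348: sum = 1 + 2 + 4 + 337 + 674 = 1018
Since 1018 < 1348, 1348 is deficient.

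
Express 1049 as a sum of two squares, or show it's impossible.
5² + 32² (a=5, b=32)

Factorization: 1049 = 1049
By Fermat: n is sum of two squares iff every prime p ≡ 3 (mod 4) appears to even power.
All primes ≡ 3 (mod 4) appear to even power.
Search a = 0, 1, 2, … for 1049 - a² a perfect square: first hit at a = 5: 1049 - 25 = 1024 = 32².
1049 = 5² + 32² = 25 + 1024 ✓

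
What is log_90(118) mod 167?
121

Baby-step giant-step with step n = ⌈√167⌉ = 13.
Baby steps 90^j mod 167 (j:value) for j=0..12: 0:1, 1:90, 2:84, 3:45, 4:42, 5:106, 6:21, 7:53, 8:94, 9:110, 10:47, 11:55, 12:107.
Giant-step multiplier: 90^(-13) ≡ 90^(166-13) = 90^153 ≡ 164 (mod 167).
Giant steps γ_i = 118·164^i mod 167: γ_0=118, γ_1=147, γ_2=60, γ_3=154, γ_4=39, γ_5=50, γ_6=17, γ_7=116, γ_8=153, γ_9=42 (in table at j=4).
x = i·n + j = 9·13 + 4 = 121.
Check: 90^121 ≡ 118 (mod 167).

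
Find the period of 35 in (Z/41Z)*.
40

41 is prime, so ord(35) divides φ(41) = 40.
Divisors of 40: 1, 2, 4, 5, 8, 10, 20, 40.
Repeated squaring: 35^1 ≡ 35, 35^2 ≡ 36, 35^4 ≡ 25, 35^8 ≡ 10, 35^16 ≡ 18, 35^32 ≡ 37 (mod 41).
Test 35^d mod 41 for each divisor d in increasing order:
35^1 ≡ 35
35^2 ≡ 36
35^4 ≡ 25
35^5 = 35^4·35^1 ≡ 14
35^8 ≡ 10
35^10 = 35^8·35^2 ≡ 32
35^20 = 35^16·35^4 ≡ 40
35^40 = 35^32·35^8 ≡ 1  ← first divisor giving 1
The order is 40.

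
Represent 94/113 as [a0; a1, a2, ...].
[0; 1, 4, 1, 18]

Euclidean algorithm steps:
94 = 0 × 113 + 94
113 = 1 × 94 + 19
94 = 4 × 19 + 18
19 = 1 × 18 + 1
18 = 18 × 1 + 0
Continued fraction: [0; 1, 4, 1, 18]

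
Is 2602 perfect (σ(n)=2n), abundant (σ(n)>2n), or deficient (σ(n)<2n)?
deficient

Proper divisors of 2602: sum = 1 + 2 + 1301 = 1304
Since 1304 < 2602, 2602 is deficient.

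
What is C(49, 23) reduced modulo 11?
8

Using Lucas' theorem:
Write n=49 and k=23 in base 11:
n in base 11: [4, 5]
k in base 11: [2, 1]
C(49,23) mod 11 = ∏ C(n_i, k_i) mod 11
Digit binomials (mod 11): C(4,2) = 6; C(5,1) = 5
Product: 6 × 5 = 30 ≡ 8 (mod 11)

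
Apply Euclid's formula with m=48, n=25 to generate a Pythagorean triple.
(1679, 2400, 2929)

Euclid's formula: a = m² - n², b = 2mn, c = m² + n²
m = 48, n = 25
a = 48² - 25² = 2304 - 625 = 1679
b = 2 × 48 × 25 = 2400
c = 48² + 25² = 2304 + 625 = 2929
Verification: 1679² + 2400² = 2819041 + 5760000 = 8579041 = 2929² ✓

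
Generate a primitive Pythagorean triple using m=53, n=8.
(2745, 848, 2873)

Euclid's formula: a = m² - n², b = 2mn, c = m² + n²
m = 53, n = 8
a = 53² - 8² = 2809 - 64 = 2745
b = 2 × 53 × 8 = 848
c = 53² + 8² = 2809 + 64 = 2873
Verification: 2745² + 848² = 7535025 + 719104 = 8254129 = 2873² ✓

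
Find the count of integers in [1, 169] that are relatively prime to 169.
156

169 = 13^2
φ(n) = n × ∏(1 - 1/p) for each prime p dividing n
φ(169) = 169 × (1 - 1/13) = 156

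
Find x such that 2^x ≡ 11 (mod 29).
25

Baby-step giant-step with step n = ⌈√29⌉ = 6.
Baby steps 2^j mod 29 (j:value) for j=0..5: 0:1, 1:2, 2:4, 3:8, 4:16, 5:3.
Giant-step multiplier: 2^(-6) ≡ 2^(28-6) = 2^22 ≡ 5 (mod 29).
Giant steps γ_i = 11·5^i mod 29: γ_0=11, γ_1=26, γ_2=14, γ_3=12, γ_4=2 (in table at j=1).
x = i·n + j = 4·6 + 1 = 25.
Check: 2^25 ≡ 11 (mod 29).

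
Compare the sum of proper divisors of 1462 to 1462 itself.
deficient

Proper divisors of 1462: sum = 1 + 2 + 17 + 34 + 43 + 86 + 731 = 914
Since 914 < 1462, 1462 is deficient.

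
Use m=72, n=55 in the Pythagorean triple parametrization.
(2159, 7920, 8209)

Euclid's formula: a = m² - n², b = 2mn, c = m² + n²
m = 72, n = 55
a = 72² - 55² = 5184 - 3025 = 2159
b = 2 × 72 × 55 = 7920
c = 72² + 55² = 5184 + 3025 = 8209
Verification: 2159² + 7920² = 4661281 + 62726400 = 67387681 = 8209² ✓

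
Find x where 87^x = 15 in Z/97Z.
61

Baby-step giant-step with step n = ⌈√97⌉ = 10.
Baby steps 87^j mod 97 (j:value) for j=0..9: 0:1, 1:87, 2:3, 3:67, 4:9, 5:7, 6:27, 7:21, 8:81, 9:63.
Giant-step multiplier: 87^(-10) ≡ 87^(96-10) = 87^86 ≡ 2 (mod 97).
Giant steps γ_i = 15·2^i mod 97: γ_0=15, γ_1=30, γ_2=60, γ_3=23, γ_4=46, γ_5=92, γ_6=87 (in table at j=1).
x = i·n + j = 6·10 + 1 = 61.
Check: 87^61 ≡ 15 (mod 97).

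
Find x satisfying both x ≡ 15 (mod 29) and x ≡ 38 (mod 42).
1088

Using Chinese Remainder Theorem:
M = 29 × 42 = 1218
M1 = 42, M2 = 29
y1 = 42^(-1) mod 29 = 9
y2 = 29^(-1) mod 42 = 29
x = (15×42×9 + 38×29×29) mod 1218 = 1088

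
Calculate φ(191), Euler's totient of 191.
190

191 = 191
φ(n) = n × ∏(1 - 1/p) for each prime p dividing n
φ(191) = 191 × (1 - 1/191) = 190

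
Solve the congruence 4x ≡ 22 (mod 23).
x ≡ 17 (mod 23)

gcd(4, 23) = 1, which divides 22, so solutions exist.
Find 4^(-1) mod 23 by the extended Euclidean algorithm:
23 = 5 × 4 + 3  ⟹  3 = (1)·23 + (-5)·4
4 = 1 × 3 + 1  ⟹  1 = (-1)·23 + (6)·4
So (6)·4 ≡ 1 (mod 23), i.e. 4^(-1) ≡ 6 (mod 23).
x ≡ 6 × 22 = 132 ≡ 17 (mod 23).
Check: 4 × 17 = 68 ≡ 22 (mod 23).
Unique solution: x ≡ 17 (mod 23)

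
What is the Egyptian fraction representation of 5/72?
1/15 + 1/360

Greedy algorithm:
5/72: ceiling(72/5) = 15, use 1/15
1/360: ceiling(360/1) = 360, use 1/360
Result: 5/72 = 1/15 + 1/360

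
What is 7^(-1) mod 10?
3

gcd(7, 10) = 1, so the inverse exists.
Extended Euclidean algorithm on (10, 7):
10 = 1 × 7 + 3  ⟹  3 = (1)·10 + (-1)·7
7 = 2 × 3 + 1  ⟹  1 = (-2)·10 + (3)·7
So (3)·7 ≡ 1 (mod 10), i.e. 7^(-1) ≡ 3 (mod 10).
Check: 7 × 3 = 21 ≡ 1 (mod 10)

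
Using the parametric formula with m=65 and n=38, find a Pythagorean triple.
(2781, 4940, 5669)

Euclid's formula: a = m² - n², b = 2mn, c = m² + n²
m = 65, n = 38
a = 65² - 38² = 4225 - 1444 = 2781
b = 2 × 65 × 38 = 4940
c = 65² + 38² = 4225 + 1444 = 5669
Verification: 2781² + 4940² = 7733961 + 24403600 = 32137561 = 5669² ✓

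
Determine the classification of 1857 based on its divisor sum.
deficient

Proper divisors of 1857: sum = 1 + 3 + 619 = 623
Since 623 < 1857, 1857 is deficient.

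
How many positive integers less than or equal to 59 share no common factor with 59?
58

59 = 59
φ(n) = n × ∏(1 - 1/p) for each prime p dividing n
φ(59) = 59 × (1 - 1/59) = 58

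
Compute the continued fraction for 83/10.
[8; 3, 3]

Euclidean algorithm steps:
83 = 8 × 10 + 3
10 = 3 × 3 + 1
3 = 3 × 1 + 0
Continued fraction: [8; 3, 3]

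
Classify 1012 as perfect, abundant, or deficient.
deficient

Proper divisors of 1012: sum = 1 + 2 + 4 + 11 + 22 + 23 + 44 + 46 + 92 + 253 + 506 = 1004
Since 1004 < 1012, 1012 is deficient.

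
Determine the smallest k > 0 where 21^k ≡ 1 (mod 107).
106

107 is prime, so ord(21) divides φ(107) = 106.
Divisors of 106: 1, 2, 53, 106.
Repeated squaring: 21^1 ≡ 21, 21^2 ≡ 13, 21^4 ≡ 62, 21^8 ≡ 99, 21^16 ≡ 64, 21^32 ≡ 30, 21^64 ≡ 44 (mod 107).
Test 21^d mod 107 for each divisor d in increasing order:
21^1 ≡ 21
21^2 ≡ 13
21^53 = 21^32·21^16·21^4·21^1 ≡ 106
21^106 = 21^64·21^32·21^8·21^2 ≡ 1  ← first divisor giving 1
The order is 106.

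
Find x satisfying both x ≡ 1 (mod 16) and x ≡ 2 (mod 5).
17

Using Chinese Remainder Theorem:
M = 16 × 5 = 80
M1 = 5, M2 = 16
y1 = 5^(-1) mod 16 = 13
y2 = 16^(-1) mod 5 = 1
x = (1×5×13 + 2×16×1) mod 80 = 17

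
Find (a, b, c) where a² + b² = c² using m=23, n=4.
(513, 184, 545)

Euclid's formula: a = m² - n², b = 2mn, c = m² + n²
m = 23, n = 4
a = 23² - 4² = 529 - 16 = 513
b = 2 × 23 × 4 = 184
c = 23² + 4² = 529 + 16 = 545
Verification: 513² + 184² = 263169 + 33856 = 297025 = 545² ✓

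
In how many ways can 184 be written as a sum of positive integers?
980462880430

p(n) counts ways to write n as a sum of positive integers (order ignored).
Euler's pentagonal recurrence: p(k) = p(k-1) + p(k-2) - p(k-5) - p(k-7) + p(k-12) + p(k-15) - ... (offsets j(3j∓1)/2, signs ++--, p(0)=1, p(<0)=0).
DP table for k = 0..183: p(0)=1, p(1)=1, p(2)=2, p(3)=3, p(4)=5, p(5)=7, p(6)=11, p(7)=15, p(8)=22, p(9)=30, p(10)=42, p(11)=56, p(12)=77, p(13)=101, p(14)=135, p(15)=176, p(16)=231, p(17)=297, p(18)=385, p(19)=490, p(20)=627, p(21)=792, p(22)=1002, p(23)=1255, p(24)=1575, p(25)=1958, p(26)=2436, p(27)=3010, p(28)=3718, p(29)=4565, p(30)=5604, p(31)=6842, p(32)=8349, p(33)=10143, p(34)=12310, p(35)=14883, p(36)=17977, p(37)=21637, p(38)=26015, p(39)=31185, p(40)=37338, p(41)=44583, p(42)=53174, p(43)=63261, p(44)=75175, p(45)=89134, p(46)=105558, p(47)=124754, p(48)=147273, p(49)=173525, p(50)=204226, p(51)=239943, p(52)=281589, p(53)=329931, p(54)=386155, p(55)=451276, p(56)=526823, p(57)=614154, p(58)=715220, p(59)=831820, p(60)=966467, p(61)=1121505, p(62)=1300156, p(63)=1505499, p(64)=1741630, p(65)=2012558, p(66)=2323520, p(67)=2679689, p(68)=3087735, p(69)=3554345, p(70)=4087968, p(71)=4697205, p(72)=5392783, p(73)=6185689, p(74)=7089500, p(75)=8118264, p(76)=9289091, p(77)=10619863, p(78)=12132164, p(79)=13848650, p(80)=15796476, p(81)=18004327, p(82)=20506255, p(83)=23338469, p(84)=26543660, p(85)=30167357, p(86)=34262962, p(87)=38887673, p(88)=44108109, p(89)=49995925, p(90)=56634173, p(91)=64112359, p(92)=72533807, p(93)=82010177, p(94)=92669720, p(95)=104651419, p(96)=118114304, p(97)=133230930, p(98)=150198136, p(99)=169229875, p(100)=190569292, p(101)=214481126, p(102)=241265379, p(103)=271248950, p(104)=304801365, p(105)=342325709, p(106)=384276336, p(107)=431149389, p(108)=483502844, p(109)=541946240, p(110)=607163746, p(111)=679903203, p(112)=761002156, p(113)=851376628, p(114)=952050665, p(115)=1064144451, p(116)=1188908248, p(117)=1327710076, p(118)=1482074143, p(119)=1653668665, p(120)=1844349560, p(121)=2056148051, p(122)=2291320912, p(123)=2552338241, p(124)=2841940500, p(125)=3163127352, p(126)=3519222692, p(127)=3913864295, p(128)=4351078600, p(129)=4835271870, p(130)=5371315400, p(131)=5964539504, p(132)=6620830889, p(133)=7346629512, p(134)=8149040695, p(135)=9035836076, p(136)=10015581680, p(137)=11097645016, p(138)=12292341831, p(139)=13610949895, p(140)=15065878135, p(141)=16670689208, p(142)=18440293320, p(143)=20390982757, p(144)=22540654445, p(145)=24908858009, p(146)=27517052599, p(147)=30388671978, p(148)=33549419497, p(149)=37027355200, p(150)=40853235313, p(151)=45060624582, p(152)=49686288421, p(153)=54770336324, p(154)=60356673280, p(155)=66493182097, p(156)=73232243759, p(157)=80630964769, p(158)=88751778802, p(159)=97662728555, p(160)=107438159466, p(161)=118159068427, p(162)=129913904637, p(163)=142798995930, p(164)=156919475295, p(165)=172389800255, p(166)=189334822579, p(167)=207890420102, p(168)=228204732751, p(169)=250438925115, p(170)=274768617130, p(171)=301384802048, p(172)=330495499613, p(173)=362326859895, p(174)=397125074750, p(175)=435157697830, p(176)=476715857290, p(177)=522115831195, p(178)=571701605655, p(179)=625846753120, p(180)=684957390936, p(181)=749474411781, p(182)=819876908323, p(183)=896684817527.
Final step: p(184) = p(183) + p(182) - p(179) - p(177) + p(172) + p(169) - p(162) - p(158) + p(149) + p(144) - p(133) - p(127) + p(114) + p(107) - p(92) - p(84) + p(67) + p(58) - p(39) - p(29) + p(8)
= 896684817527 + 819876908323 - 625846753120 - 522115831195 + 330495499613 + 250438925115 - 129913904637 - 88751778802 + 37027355200 + 22540654445 - 7346629512 - 3913864295 + 952050665 + 431149389 - 72533807 - 26543660 + 2679689 + 715220 - 31185 - 4565 + 22
= 980462880430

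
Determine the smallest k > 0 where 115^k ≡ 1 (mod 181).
180

181 is prime, so ord(115) divides φ(181) = 180.
Divisors of 180: 1, 2, 3, 4, 5, 6, 9, 10, 12, 15, 18, 20, 30, 36, 45, 60, 90, 180.
Repeated squaring: 115^1 ≡ 115, 115^2 ≡ 12, 115^4 ≡ 144, 115^8 ≡ 102, 115^16 ≡ 87, 115^32 ≡ 148, 115^64 ≡ 3, 115^128 ≡ 9 (mod 181).
Test 115^d mod 181 for each divisor d in increasing order:
115^1 ≡ 115
115^2 ≡ 12
115^3 = 115^2·115^1 ≡ 113
115^4 ≡ 144
115^5 = 115^4·115^1 ≡ 89
115^6 = 115^4·115^2 ≡ 99
115^9 = 115^8·115^1 ≡ 146
115^10 = 115^8·115^2 ≡ 138
115^12 = 115^8·115^4 ≡ 27
115^15 = 115^8·115^4·115^2·115^1 ≡ 155
115^18 = 115^16·115^2 ≡ 139
115^20 = 115^16·115^4 ≡ 39
115^30 = 115^16·115^8·115^4·115^2 ≡ 133
115^36 = 115^32·115^4 ≡ 135
115^45 = 115^32·115^8·115^4·115^1 ≡ 162
115^60 = 115^32·115^16·115^8·115^4 ≡ 132
115^90 = 115^64·115^16·115^8·115^2 ≡ 180
115^180 = 115^128·115^32·115^16·115^4 ≡ 1  ← first divisor giving 1
The order is 180.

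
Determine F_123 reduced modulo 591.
431

Matrix identity: Q^n = [[F_(n+1), F_n], [F_n, F_(n-1)]] with Q = [[1,1],[1,0]].
n = 123 = 1111011₂. Square-and-multiply, entries mod 591:
Q^1 = [[1,1],[1,0]]
Q^3 = (Q^1)²·Q = [[3,2],[2,1]]
Q^7 = (Q^3)²·Q = [[21,13],[13,8]]
Q^15 = (Q^7)²·Q = [[396,19],[19,377]]
Q^30 = (Q^15)² = [[562,503],[503,59]]
Q^61 = (Q^30)²·Q = [[35,311],[311,315]]
Q^123 = (Q^61)²·Q = [[537,431],[431,106]]
F_123 mod 591 = Q^123[0][1] = 431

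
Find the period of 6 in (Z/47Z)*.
23

47 is prime, so ord(6) divides φ(47) = 46.
Divisors of 46: 1, 2, 23, 46.
Repeated squaring: 6^1 ≡ 6, 6^2 ≡ 36, 6^4 ≡ 27, 6^8 ≡ 24, 6^16 ≡ 12, 6^32 ≡ 3 (mod 47).
Test 6^d mod 47 for each divisor d in increasing order:
6^1 ≡ 6
6^2 ≡ 36
6^23 = 6^16·6^4·6^2·6^1 ≡ 1  ← first divisor giving 1
The order is 23.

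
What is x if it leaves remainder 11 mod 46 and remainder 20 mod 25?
195

Using Chinese Remainder Theorem:
M = 46 × 25 = 1150
M1 = 25, M2 = 46
y1 = 25^(-1) mod 46 = 35
y2 = 46^(-1) mod 25 = 6
x = (11×25×35 + 20×46×6) mod 1150 = 195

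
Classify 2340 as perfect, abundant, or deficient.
abundant

Proper divisors of 2340: sum = 1 + 2 + 3 + 4 + 5 + 6 + 9 + 10 + ... + 468 + 585 + 780 + 1170 (35 divisors) = 5304
Since 5304 > 2340, 2340 is abundant.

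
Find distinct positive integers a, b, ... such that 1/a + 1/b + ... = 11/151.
1/14 + 1/705 + 1/1490370

Greedy algorithm:
11/151: ceiling(151/11) = 14, use 1/14
3/2114: ceiling(2114/3) = 705, use 1/705
1/1490370: ceiling(1490370/1) = 1490370, use 1/1490370
Result: 11/151 = 1/14 + 1/705 + 1/1490370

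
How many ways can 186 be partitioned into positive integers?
1171432692373

p(n) counts ways to write n as a sum of positive integers (order ignored).
Euler's pentagonal recurrence: p(k) = p(k-1) + p(k-2) - p(k-5) - p(k-7) + p(k-12) + p(k-15) - ... (offsets j(3j∓1)/2, signs ++--, p(0)=1, p(<0)=0).
DP table for k = 0..185: p(0)=1, p(1)=1, p(2)=2, p(3)=3, p(4)=5, p(5)=7, p(6)=11, p(7)=15, p(8)=22, p(9)=30, p(10)=42, p(11)=56, p(12)=77, p(13)=101, p(14)=135, p(15)=176, p(16)=231, p(17)=297, p(18)=385, p(19)=490, p(20)=627, p(21)=792, p(22)=1002, p(23)=1255, p(24)=1575, p(25)=1958, p(26)=2436, p(27)=3010, p(28)=3718, p(29)=4565, p(30)=5604, p(31)=6842, p(32)=8349, p(33)=10143, p(34)=12310, p(35)=14883, p(36)=17977, p(37)=21637, p(38)=26015, p(39)=31185, p(40)=37338, p(41)=44583, p(42)=53174, p(43)=63261, p(44)=75175, p(45)=89134, p(46)=105558, p(47)=124754, p(48)=147273, p(49)=173525, p(50)=204226, p(51)=239943, p(52)=281589, p(53)=329931, p(54)=386155, p(55)=451276, p(56)=526823, p(57)=614154, p(58)=715220, p(59)=831820, p(60)=966467, p(61)=1121505, p(62)=1300156, p(63)=1505499, p(64)=1741630, p(65)=2012558, p(66)=2323520, p(67)=2679689, p(68)=3087735, p(69)=3554345, p(70)=4087968, p(71)=4697205, p(72)=5392783, p(73)=6185689, p(74)=7089500, p(75)=8118264, p(76)=9289091, p(77)=10619863, p(78)=12132164, p(79)=13848650, p(80)=15796476, p(81)=18004327, p(82)=20506255, p(83)=23338469, p(84)=26543660, p(85)=30167357, p(86)=34262962, p(87)=38887673, p(88)=44108109, p(89)=49995925, p(90)=56634173, p(91)=64112359, p(92)=72533807, p(93)=82010177, p(94)=92669720, p(95)=104651419, p(96)=118114304, p(97)=133230930, p(98)=150198136, p(99)=169229875, p(100)=190569292, p(101)=214481126, p(102)=241265379, p(103)=271248950, p(104)=304801365, p(105)=342325709, p(106)=384276336, p(107)=431149389, p(108)=483502844, p(109)=541946240, p(110)=607163746, p(111)=679903203, p(112)=761002156, p(113)=851376628, p(114)=952050665, p(115)=1064144451, p(116)=1188908248, p(117)=1327710076, p(118)=1482074143, p(119)=1653668665, p(120)=1844349560, p(121)=2056148051, p(122)=2291320912, p(123)=2552338241, p(124)=2841940500, p(125)=3163127352, p(126)=3519222692, p(127)=3913864295, p(128)=4351078600, p(129)=4835271870, p(130)=5371315400, p(131)=5964539504, p(132)=6620830889, p(133)=7346629512, p(134)=8149040695, p(135)=9035836076, p(136)=10015581680, p(137)=11097645016, p(138)=12292341831, p(139)=13610949895, p(140)=15065878135, p(141)=16670689208, p(142)=18440293320, p(143)=20390982757, p(144)=22540654445, p(145)=24908858009, p(146)=27517052599, p(147)=30388671978, p(148)=33549419497, p(149)=37027355200, p(150)=40853235313, p(151)=45060624582, p(152)=49686288421, p(153)=54770336324, p(154)=60356673280, p(155)=66493182097, p(156)=73232243759, p(157)=80630964769, p(158)=88751778802, p(159)=97662728555, p(160)=107438159466, p(161)=118159068427, p(162)=129913904637, p(163)=142798995930, p(164)=156919475295, p(165)=172389800255, p(166)=189334822579, p(167)=207890420102, p(168)=228204732751, p(169)=250438925115, p(170)=274768617130, p(171)=301384802048, p(172)=330495499613, p(173)=362326859895, p(174)=397125074750, p(175)=435157697830, p(176)=476715857290, p(177)=522115831195, p(178)=571701605655, p(179)=625846753120, p(180)=684957390936, p(181)=749474411781, p(182)=819876908323, p(183)=896684817527, p(184)=980462880430, p(185)=1071823774337.
Final step: p(186) = p(185) + p(184) - p(181) - p(179) + p(174) + p(171) - p(164) - p(160) + p(151) + p(146) - p(135) - p(129) + p(116) + p(109) - p(94) - p(86) + p(69) + p(60) - p(41) - p(31) + p(10)
= 1071823774337 + 980462880430 - 749474411781 - 625846753120 + 397125074750 + 301384802048 - 156919475295 - 107438159466 + 45060624582 + 27517052599 - 9035836076 - 4835271870 + 1188908248 + 541946240 - 92669720 - 34262962 + 3554345 + 966467 - 44583 - 6842 + 42
= 1171432692373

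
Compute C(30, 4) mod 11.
4

Using Lucas' theorem:
Write n=30 and k=4 in base 11:
n in base 11: [2, 8]
k in base 11: [0, 4]
C(30,4) mod 11 = ∏ C(n_i, k_i) mod 11
Digit binomials (mod 11): C(2,0) = 1; C(8,4) = 70 ≡ 4
Product: 1 × 4 = 4 ≡ 4 (mod 11)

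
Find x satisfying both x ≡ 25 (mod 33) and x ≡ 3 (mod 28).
619

Using Chinese Remainder Theorem:
M = 33 × 28 = 924
M1 = 28, M2 = 33
y1 = 28^(-1) mod 33 = 13
y2 = 33^(-1) mod 28 = 17
x = (25×28×13 + 3×33×17) mod 924 = 619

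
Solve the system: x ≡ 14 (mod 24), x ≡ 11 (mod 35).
326

Using Chinese Remainder Theorem:
M = 24 × 35 = 840
M1 = 35, M2 = 24
y1 = 35^(-1) mod 24 = 11
y2 = 24^(-1) mod 35 = 19
x = (14×35×11 + 11×24×19) mod 840 = 326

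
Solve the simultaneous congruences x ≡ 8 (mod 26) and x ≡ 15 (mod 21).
372

Using Chinese Remainder Theorem:
M = 26 × 21 = 546
M1 = 21, M2 = 26
y1 = 21^(-1) mod 26 = 5
y2 = 26^(-1) mod 21 = 17
x = (8×21×5 + 15×26×17) mod 546 = 372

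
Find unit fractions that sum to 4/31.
1/8 + 1/248

Greedy algorithm:
4/31: ceiling(31/4) = 8, use 1/8
1/248: ceiling(248/1) = 248, use 1/248
Result: 4/31 = 1/8 + 1/248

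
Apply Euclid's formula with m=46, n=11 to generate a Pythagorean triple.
(1995, 1012, 2237)

Euclid's formula: a = m² - n², b = 2mn, c = m² + n²
m = 46, n = 11
a = 46² - 11² = 2116 - 121 = 1995
b = 2 × 46 × 11 = 1012
c = 46² + 11² = 2116 + 121 = 2237
Verification: 1995² + 1012² = 3980025 + 1024144 = 5004169 = 2237² ✓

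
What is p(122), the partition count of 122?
2291320912

p(n) counts ways to write n as a sum of positive integers (order ignored).
Euler's pentagonal recurrence: p(k) = p(k-1) + p(k-2) - p(k-5) - p(k-7) + p(k-12) + p(k-15) - ... (offsets j(3j∓1)/2, signs ++--, p(0)=1, p(<0)=0).
DP table for k = 0..121: p(0)=1, p(1)=1, p(2)=2, p(3)=3, p(4)=5, p(5)=7, p(6)=11, p(7)=15, p(8)=22, p(9)=30, p(10)=42, p(11)=56, p(12)=77, p(13)=101, p(14)=135, p(15)=176, p(16)=231, p(17)=297, p(18)=385, p(19)=490, p(20)=627, p(21)=792, p(22)=1002, p(23)=1255, p(24)=1575, p(25)=1958, p(26)=2436, p(27)=3010, p(28)=3718, p(29)=4565, p(30)=5604, p(31)=6842, p(32)=8349, p(33)=10143, p(34)=12310, p(35)=14883, p(36)=17977, p(37)=21637, p(38)=26015, p(39)=31185, p(40)=37338, p(41)=44583, p(42)=53174, p(43)=63261, p(44)=75175, p(45)=89134, p(46)=105558, p(47)=124754, p(48)=147273, p(49)=173525, p(50)=204226, p(51)=239943, p(52)=281589, p(53)=329931, p(54)=386155, p(55)=451276, p(56)=526823, p(57)=614154, p(58)=715220, p(59)=831820, p(60)=966467, p(61)=1121505, p(62)=1300156, p(63)=1505499, p(64)=1741630, p(65)=2012558, p(66)=2323520, p(67)=2679689, p(68)=3087735, p(69)=3554345, p(70)=4087968, p(71)=4697205, p(72)=5392783, p(73)=6185689, p(74)=7089500, p(75)=8118264, p(76)=9289091, p(77)=10619863, p(78)=12132164, p(79)=13848650, p(80)=15796476, p(81)=18004327, p(82)=20506255, p(83)=23338469, p(84)=26543660, p(85)=30167357, p(86)=34262962, p(87)=38887673, p(88)=44108109, p(89)=49995925, p(90)=56634173, p(91)=64112359, p(92)=72533807, p(93)=82010177, p(94)=92669720, p(95)=104651419, p(96)=118114304, p(97)=133230930, p(98)=150198136, p(99)=169229875, p(100)=190569292, p(101)=214481126, p(102)=241265379, p(103)=271248950, p(104)=304801365, p(105)=342325709, p(106)=384276336, p(107)=431149389, p(108)=483502844, p(109)=541946240, p(110)=607163746, p(111)=679903203, p(112)=761002156, p(113)=851376628, p(114)=952050665, p(115)=1064144451, p(116)=1188908248, p(117)=1327710076, p(118)=1482074143, p(119)=1653668665, p(120)=1844349560, p(121)=2056148051.
Final step: p(122) = p(121) + p(120) - p(117) - p(115) + p(110) + p(107) - p(100) - p(96) + p(87) + p(82) - p(71) - p(65) + p(52) + p(45) - p(30) - p(22) + p(5)
= 2056148051 + 1844349560 - 1327710076 - 1064144451 + 607163746 + 431149389 - 190569292 - 118114304 + 38887673 + 20506255 - 4697205 - 2012558 + 281589 + 89134 - 5604 - 1002 + 7
= 2291320912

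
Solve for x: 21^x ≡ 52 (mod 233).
18

Baby-step giant-step with step n = ⌈√233⌉ = 16.
Baby steps 21^j mod 233 (j:value) for j=0..15: 0:1, 1:21, 2:208, 3:174, 4:159, 5:77, 6:219, 7:172, 8:117, 9:127, 10:104, 11:87, 12:196, 13:155, 14:226, 15:86.
Giant-step multiplier: 21^(-16) ≡ 21^(232-16) = 21^216 ≡ 4 (mod 233).
Giant steps γ_i = 52·4^i mod 233: γ_0=52, γ_1=208 (in table at j=2).
x = i·n + j = 1·16 + 2 = 18.
Check: 21^18 ≡ 52 (mod 233).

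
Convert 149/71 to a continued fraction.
[2; 10, 7]

Euclidean algorithm steps:
149 = 2 × 71 + 7
71 = 10 × 7 + 1
7 = 7 × 1 + 0
Continued fraction: [2; 10, 7]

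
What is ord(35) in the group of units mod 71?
70

71 is prime, so ord(35) divides φ(71) = 70.
Divisors of 70: 1, 2, 5, 7, 10, 14, 35, 70.
Repeated squaring: 35^1 ≡ 35, 35^2 ≡ 18, 35^4 ≡ 40, 35^8 ≡ 38, 35^16 ≡ 24, 35^32 ≡ 8, 35^64 ≡ 64 (mod 71).
Test 35^d mod 71 for each divisor d in increasing order:
35^1 ≡ 35
35^2 ≡ 18
35^5 = 35^4·35^1 ≡ 51
35^7 = 35^4·35^2·35^1 ≡ 66
35^10 = 35^8·35^2 ≡ 45
35^14 = 35^8·35^4·35^2 ≡ 25
35^35 = 35^32·35^2·35^1 ≡ 70
35^70 = 35^64·35^4·35^2 ≡ 1  ← first divisor giving 1
The order is 70.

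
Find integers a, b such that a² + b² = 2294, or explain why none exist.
Not possible

Factorization: 2294 = 2 × 31 × 37
By Fermat: n is sum of two squares iff every prime p ≡ 3 (mod 4) appears to even power.
Prime(s) ≡ 3 (mod 4) with odd exponent: [(31, 1)]
Therefore 2294 cannot be expressed as a² + b².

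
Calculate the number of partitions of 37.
21637

p(n) counts ways to write n as a sum of positive integers (order ignored).
Euler's pentagonal recurrence: p(k) = p(k-1) + p(k-2) - p(k-5) - p(k-7) + p(k-12) + p(k-15) - ... (offsets j(3j∓1)/2, signs ++--, p(0)=1, p(<0)=0).
DP table for k = 0..36: p(0)=1, p(1)=1, p(2)=2, p(3)=3, p(4)=5, p(5)=7, p(6)=11, p(7)=15, p(8)=22, p(9)=30, p(10)=42, p(11)=56, p(12)=77, p(13)=101, p(14)=135, p(15)=176, p(16)=231, p(17)=297, p(18)=385, p(19)=490, p(20)=627, p(21)=792, p(22)=1002, p(23)=1255, p(24)=1575, p(25)=1958, p(26)=2436, p(27)=3010, p(28)=3718, p(29)=4565, p(30)=5604, p(31)=6842, p(32)=8349, p(33)=10143, p(34)=12310, p(35)=14883, p(36)=17977.
Final step: p(37) = p(36) + p(35) - p(32) - p(30) + p(25) + p(22) - p(15) - p(11) + p(2)
= 17977 + 14883 - 8349 - 5604 + 1958 + 1002 - 176 - 56 + 2
= 21637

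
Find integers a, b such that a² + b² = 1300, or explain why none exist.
2² + 36² (a=2, b=36)

Factorization: 1300 = 2^2 × 5^2 × 13
By Fermat: n is sum of two squares iff every prime p ≡ 3 (mod 4) appears to even power.
All primes ≡ 3 (mod 4) appear to even power.
Search a = 0, 1, 2, … for 1300 - a² a perfect square: first hit at a = 2: 1300 - 4 = 1296 = 36².
1300 = 2² + 36² = 4 + 1296 ✓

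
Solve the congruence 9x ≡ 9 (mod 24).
x ≡ 1 (mod 8)

gcd(9, 24) = 3, which divides 9, so solutions exist.
Divide through by 3: 3x ≡ 3 (mod 8).
Find 3^(-1) mod 8 by the extended Euclidean algorithm:
8 = 2 × 3 + 2  ⟹  2 = (1)·8 + (-2)·3
3 = 1 × 2 + 1  ⟹  1 = (-1)·8 + (3)·3
So (3)·3 ≡ 1 (mod 8), i.e. 3^(-1) ≡ 3 (mod 8).
x ≡ 3 × 3 = 9 ≡ 1 (mod 8).
Check: 9 × 1 = 9 ≡ 9 (mod 24).
x ≡ 1 (mod 8), giving 3 solutions mod 24.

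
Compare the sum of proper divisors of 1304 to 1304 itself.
deficient

Proper divisors of 1304: sum = 1 + 2 + 4 + 8 + 163 + 326 + 652 = 1156
Since 1156 < 1304, 1304 is deficient.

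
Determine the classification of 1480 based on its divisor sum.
abundant

Proper divisors of 1480: sum = 1 + 2 + 4 + 5 + 8 + 10 + 20 + 37 + 40 + 74 + 148 + 185 + 296 + 370 + 740 = 1940
Since 1940 > 1480, 1480 is abundant.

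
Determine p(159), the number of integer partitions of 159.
97662728555

p(n) counts ways to write n as a sum of positive integers (order ignored).
Euler's pentagonal recurrence: p(k) = p(k-1) + p(k-2) - p(k-5) - p(k-7) + p(k-12) + p(k-15) - ... (offsets j(3j∓1)/2, signs ++--, p(0)=1, p(<0)=0).
DP table for k = 0..158: p(0)=1, p(1)=1, p(2)=2, p(3)=3, p(4)=5, p(5)=7, p(6)=11, p(7)=15, p(8)=22, p(9)=30, p(10)=42, p(11)=56, p(12)=77, p(13)=101, p(14)=135, p(15)=176, p(16)=231, p(17)=297, p(18)=385, p(19)=490, p(20)=627, p(21)=792, p(22)=1002, p(23)=1255, p(24)=1575, p(25)=1958, p(26)=2436, p(27)=3010, p(28)=3718, p(29)=4565, p(30)=5604, p(31)=6842, p(32)=8349, p(33)=10143, p(34)=12310, p(35)=14883, p(36)=17977, p(37)=21637, p(38)=26015, p(39)=31185, p(40)=37338, p(41)=44583, p(42)=53174, p(43)=63261, p(44)=75175, p(45)=89134, p(46)=105558, p(47)=124754, p(48)=147273, p(49)=173525, p(50)=204226, p(51)=239943, p(52)=281589, p(53)=329931, p(54)=386155, p(55)=451276, p(56)=526823, p(57)=614154, p(58)=715220, p(59)=831820, p(60)=966467, p(61)=1121505, p(62)=1300156, p(63)=1505499, p(64)=1741630, p(65)=2012558, p(66)=2323520, p(67)=2679689, p(68)=3087735, p(69)=3554345, p(70)=4087968, p(71)=4697205, p(72)=5392783, p(73)=6185689, p(74)=7089500, p(75)=8118264, p(76)=9289091, p(77)=10619863, p(78)=12132164, p(79)=13848650, p(80)=15796476, p(81)=18004327, p(82)=20506255, p(83)=23338469, p(84)=26543660, p(85)=30167357, p(86)=34262962, p(87)=38887673, p(88)=44108109, p(89)=49995925, p(90)=56634173, p(91)=64112359, p(92)=72533807, p(93)=82010177, p(94)=92669720, p(95)=104651419, p(96)=118114304, p(97)=133230930, p(98)=150198136, p(99)=169229875, p(100)=190569292, p(101)=214481126, p(102)=241265379, p(103)=271248950, p(104)=304801365, p(105)=342325709, p(106)=384276336, p(107)=431149389, p(108)=483502844, p(109)=541946240, p(110)=607163746, p(111)=679903203, p(112)=761002156, p(113)=851376628, p(114)=952050665, p(115)=1064144451, p(116)=1188908248, p(117)=1327710076, p(118)=1482074143, p(119)=1653668665, p(120)=1844349560, p(121)=2056148051, p(122)=2291320912, p(123)=2552338241, p(124)=2841940500, p(125)=3163127352, p(126)=3519222692, p(127)=3913864295, p(128)=4351078600, p(129)=4835271870, p(130)=5371315400, p(131)=5964539504, p(132)=6620830889, p(133)=7346629512, p(134)=8149040695, p(135)=9035836076, p(136)=10015581680, p(137)=11097645016, p(138)=12292341831, p(139)=13610949895, p(140)=15065878135, p(141)=16670689208, p(142)=18440293320, p(143)=20390982757, p(144)=22540654445, p(145)=24908858009, p(146)=27517052599, p(147)=30388671978, p(148)=33549419497, p(149)=37027355200, p(150)=40853235313, p(151)=45060624582, p(152)=49686288421, p(153)=54770336324, p(154)=60356673280, p(155)=66493182097, p(156)=73232243759, p(157)=80630964769, p(158)=88751778802.
Final step: p(159) = p(158) + p(157) - p(154) - p(152) + p(147) + p(144) - p(137) - p(133) + p(124) + p(119) - p(108) - p(102) + p(89) + p(82) - p(67) - p(59) + p(42) + p(33) - p(14) - p(4)
= 88751778802 + 80630964769 - 60356673280 - 49686288421 + 30388671978 + 22540654445 - 11097645016 - 7346629512 + 2841940500 + 1653668665 - 483502844 - 241265379 + 49995925 + 20506255 - 2679689 - 831820 + 53174 + 10143 - 135 - 5
= 97662728555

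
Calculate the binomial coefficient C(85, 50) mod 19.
0

Using Lucas' theorem:
Write n=85 and k=50 in base 19:
n in base 19: [4, 9]
k in base 19: [2, 12]
C(85,50) mod 19 = ∏ C(n_i, k_i) mod 19
Digit binomials (mod 19): C(4,2) = 6; C(9,12) = 0 (k_i > n_i)
Product: 6 × 0 = 0 ≡ 0 (mod 19)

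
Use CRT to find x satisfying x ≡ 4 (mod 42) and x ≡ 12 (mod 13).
298

Using Chinese Remainder Theorem:
M = 42 × 13 = 546
M1 = 13, M2 = 42
y1 = 13^(-1) mod 42 = 13
y2 = 42^(-1) mod 13 = 9
x = (4×13×13 + 12×42×9) mod 546 = 298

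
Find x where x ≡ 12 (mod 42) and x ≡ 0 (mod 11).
264

Using Chinese Remainder Theorem:
M = 42 × 11 = 462
M1 = 11, M2 = 42
y1 = 11^(-1) mod 42 = 23
y2 = 42^(-1) mod 11 = 5
x = (12×11×23 + 0×42×5) mod 462 = 264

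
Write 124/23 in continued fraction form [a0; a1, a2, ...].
[5; 2, 1, 1, 4]

Euclidean algorithm steps:
124 = 5 × 23 + 9
23 = 2 × 9 + 5
9 = 1 × 5 + 4
5 = 1 × 4 + 1
4 = 4 × 1 + 0
Continued fraction: [5; 2, 1, 1, 4]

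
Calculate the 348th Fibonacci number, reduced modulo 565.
331

Matrix identity: Q^n = [[F_(n+1), F_n], [F_n, F_(n-1)]] with Q = [[1,1],[1,0]].
n = 348 = 101011100₂. Square-and-multiply, entries mod 565:
Q^1 = [[1,1],[1,0]]
Q^2 = (Q^1)² = [[2,1],[1,1]]
Q^5 = (Q^2)²·Q = [[8,5],[5,3]]
Q^10 = (Q^5)² = [[89,55],[55,34]]
Q^21 = (Q^10)²·Q = [[196,211],[211,550]]
Q^43 = (Q^21)²·Q = [[218,447],[447,336]]
Q^87 = (Q^43)²·Q = [[31,428],[428,168]]
Q^174 = (Q^87)² = [[520,422],[422,98]]
Q^348 = (Q^174)² = [[439,331],[331,108]]
F_348 mod 565 = Q^348[0][1] = 331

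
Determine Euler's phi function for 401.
400

401 = 401
φ(n) = n × ∏(1 - 1/p) for each prime p dividing n
φ(401) = 401 × (1 - 1/401) = 400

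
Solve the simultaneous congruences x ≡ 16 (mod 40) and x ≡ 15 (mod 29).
856

Using Chinese Remainder Theorem:
M = 40 × 29 = 1160
M1 = 29, M2 = 40
y1 = 29^(-1) mod 40 = 29
y2 = 40^(-1) mod 29 = 8
x = (16×29×29 + 15×40×8) mod 1160 = 856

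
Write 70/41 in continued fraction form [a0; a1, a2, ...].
[1; 1, 2, 2, 2, 2]

Euclidean algorithm steps:
70 = 1 × 41 + 29
41 = 1 × 29 + 12
29 = 2 × 12 + 5
12 = 2 × 5 + 2
5 = 2 × 2 + 1
2 = 2 × 1 + 0
Continued fraction: [1; 1, 2, 2, 2, 2]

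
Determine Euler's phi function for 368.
176

368 = 2^4 × 23
φ(n) = n × ∏(1 - 1/p) for each prime p dividing n
φ(368) = 368 × (1 - 1/2) × (1 - 1/23) = 176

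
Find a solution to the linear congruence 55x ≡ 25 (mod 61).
x ≡ 6 (mod 61)

gcd(55, 61) = 1, which divides 25, so solutions exist.
Find 55^(-1) mod 61 by the extended Euclidean algorithm:
61 = 1 × 55 + 6  ⟹  6 = (1)·61 + (-1)·55
55 = 9 × 6 + 1  ⟹  1 = (-9)·61 + (10)·55
So (10)·55 ≡ 1 (mod 61), i.e. 55^(-1) ≡ 10 (mod 61).
x ≡ 10 × 25 = 250 ≡ 6 (mod 61).
Check: 55 × 6 = 330 ≡ 25 (mod 61).
Unique solution: x ≡ 6 (mod 61)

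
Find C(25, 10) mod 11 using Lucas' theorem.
0

Using Lucas' theorem:
Write n=25 and k=10 in base 11:
n in base 11: [2, 3]
k in base 11: [0, 10]
C(25,10) mod 11 = ∏ C(n_i, k_i) mod 11
Digit binomials (mod 11): C(2,0) = 1; C(3,10) = 0 (k_i > n_i)
Product: 1 × 0 = 0 ≡ 0 (mod 11)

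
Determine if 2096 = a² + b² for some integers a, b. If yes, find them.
Not possible

Factorization: 2096 = 2^4 × 131
By Fermat: n is sum of two squares iff every prime p ≡ 3 (mod 4) appears to even power.
Prime(s) ≡ 3 (mod 4) with odd exponent: [(131, 1)]
Therefore 2096 cannot be expressed as a² + b².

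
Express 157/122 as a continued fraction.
[1; 3, 2, 17]

Euclidean algorithm steps:
157 = 1 × 122 + 35
122 = 3 × 35 + 17
35 = 2 × 17 + 1
17 = 17 × 1 + 0
Continued fraction: [1; 3, 2, 17]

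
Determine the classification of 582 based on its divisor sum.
abundant

Proper divisors of 582: sum = 1 + 2 + 3 + 6 + 97 + 194 + 291 = 594
Since 594 > 582, 582 is abundant.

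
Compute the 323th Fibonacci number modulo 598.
233

Matrix identity: Q^n = [[F_(n+1), F_n], [F_n, F_(n-1)]] with Q = [[1,1],[1,0]].
n = 323 = 101000011₂. Square-and-multiply, entries mod 598:
Q^1 = [[1,1],[1,0]]
Q^2 = (Q^1)² = [[2,1],[1,1]]
Q^5 = (Q^2)²·Q = [[8,5],[5,3]]
Q^10 = (Q^5)² = [[89,55],[55,34]]
Q^20 = (Q^10)² = [[182,187],[187,593]]
Q^40 = (Q^20)² = [[519,209],[209,310]]
Q^80 = (Q^40)² = [[288,439],[439,447]]
Q^161 = (Q^80)²·Q = [[330,585],[585,343]]
Q^323 = (Q^161)²·Q = [[454,233],[233,221]]
F_323 mod 598 = Q^323[0][1] = 233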